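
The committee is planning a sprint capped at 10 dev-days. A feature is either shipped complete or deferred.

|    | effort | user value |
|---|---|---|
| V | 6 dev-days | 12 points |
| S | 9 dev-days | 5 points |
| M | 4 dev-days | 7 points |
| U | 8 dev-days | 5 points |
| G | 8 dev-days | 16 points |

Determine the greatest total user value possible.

19

This is a 0-1 knapsack instance.
Allowing fractional choices, the relaxed optimum would be about 20.0, but features are indivisible.
G: effort 8 ≤ 10, user value 16.
V + M: effort 6 + 4 = 10 ≤ 10, user value 12 + 7 = 19.
Best is V and M with total user value 19.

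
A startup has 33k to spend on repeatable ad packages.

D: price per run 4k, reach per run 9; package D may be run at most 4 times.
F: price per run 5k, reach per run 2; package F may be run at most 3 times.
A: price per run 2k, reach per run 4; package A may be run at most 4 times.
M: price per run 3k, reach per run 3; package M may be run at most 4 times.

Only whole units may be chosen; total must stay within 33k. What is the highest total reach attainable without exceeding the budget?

This is a bounded integer knapsack.
4×D, 4×A, and 2×M: price 30 ≤ 33, reach 4·9 + 4·4 + 2·3 = 58.
4×D, 4×A, and 3×M: price 33 ≤ 33, reach 4·9 + 4·4 + 3·3 = 61.
Best is 61.

61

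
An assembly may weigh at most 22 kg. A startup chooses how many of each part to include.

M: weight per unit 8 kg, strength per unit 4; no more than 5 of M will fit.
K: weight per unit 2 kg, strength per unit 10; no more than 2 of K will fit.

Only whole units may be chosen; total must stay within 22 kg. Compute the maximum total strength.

28

This is a bounded integer knapsack.
Take 2×M and 2×K: weight 20 ≤ 22, strength 2·4 + 2·10 = 28.
K has the best ratio (10/2) and is taken to its limit of 2; remaining capacity is filled optimally with the others.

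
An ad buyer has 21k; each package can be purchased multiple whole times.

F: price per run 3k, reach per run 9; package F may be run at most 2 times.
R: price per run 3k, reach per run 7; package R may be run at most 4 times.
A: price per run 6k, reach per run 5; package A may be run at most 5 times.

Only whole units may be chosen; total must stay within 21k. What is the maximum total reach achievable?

F has the best ratio (9/3); taking only F gives at most 2×9 = 18 (stopped by the supply cap of 2).
Mixing does better — 2×F and 4×R: price 18 ≤ 21, reach 2·9 + 4·7 = 46.

46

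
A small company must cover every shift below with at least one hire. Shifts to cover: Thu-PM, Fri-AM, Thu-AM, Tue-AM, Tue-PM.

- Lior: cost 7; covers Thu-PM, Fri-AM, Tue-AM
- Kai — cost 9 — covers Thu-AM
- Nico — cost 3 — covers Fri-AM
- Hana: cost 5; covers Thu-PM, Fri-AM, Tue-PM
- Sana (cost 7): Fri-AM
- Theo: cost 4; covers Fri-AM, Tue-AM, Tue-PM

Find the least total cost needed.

This is a weighted set-cover instance.
Choose Kai, Hana, and Theo: together they cover Thu-PM, Fri-AM, Thu-AM, Tue-AM, Tue-PM — every shift.
Total cost: 9 + 5 + 4 = 18.
No cover costs less than 18.

18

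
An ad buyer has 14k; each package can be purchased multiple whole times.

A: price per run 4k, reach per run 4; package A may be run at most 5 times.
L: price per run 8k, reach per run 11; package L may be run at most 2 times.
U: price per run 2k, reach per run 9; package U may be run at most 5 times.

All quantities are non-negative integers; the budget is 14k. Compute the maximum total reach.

49

1×A and 5×U: price 14 ≤ 14, reach 1·4 + 5·9 = 49.
5×U: price 10 ≤ 14, reach 5·9 = 45.
Best is 49.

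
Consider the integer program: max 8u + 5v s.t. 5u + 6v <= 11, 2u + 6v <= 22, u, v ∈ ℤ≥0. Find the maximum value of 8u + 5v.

The continuous relaxation peaks at (2.2, 0) with value 17.60; rounding to a feasible lattice point costs some objective.
(u,v)=(2,0): 5·2+6·0=10≤11, 2·2+6·0=4≤22, objective 16.
(u,v)=(1,1): 5·1+6·1=11≤11, 2·1+6·1=8≤22, objective 13.
(u,v)=(1,0): 5·1+6·0=5≤11, 2·1+6·0=2≤22, objective 8.
The best lattice point is (2,0), giving 16.

16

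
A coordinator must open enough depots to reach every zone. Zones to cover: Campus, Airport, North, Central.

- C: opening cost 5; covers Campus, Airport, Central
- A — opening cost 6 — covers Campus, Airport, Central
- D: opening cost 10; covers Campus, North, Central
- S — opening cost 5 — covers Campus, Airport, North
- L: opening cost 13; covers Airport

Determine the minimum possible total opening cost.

10

Choose C and S: together they cover Campus, Airport, North, Central — every zone.
Total opening cost: 5 + 5 = 10.
No cover costs less than 10.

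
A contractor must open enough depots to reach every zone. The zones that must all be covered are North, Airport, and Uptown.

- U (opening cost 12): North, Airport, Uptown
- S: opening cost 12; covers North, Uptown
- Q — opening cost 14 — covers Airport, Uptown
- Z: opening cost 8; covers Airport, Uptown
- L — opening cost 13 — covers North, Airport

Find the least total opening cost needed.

U alone covers North, Airport, Uptown — every zone.
Total opening cost: 12.
No cover costs less than 12.

12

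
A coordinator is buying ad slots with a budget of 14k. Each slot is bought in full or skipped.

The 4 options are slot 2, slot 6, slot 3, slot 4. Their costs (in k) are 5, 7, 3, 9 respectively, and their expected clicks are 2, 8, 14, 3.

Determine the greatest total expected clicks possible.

22

Allowing fractional choices, the relaxed optimum would be about 23.6, but ad slots are indivisible.
slot 3 + slot 4: cost 3 + 9 = 12 ≤ 14, expected clicks 14 + 3 = 17.
slot 6 + slot 3: cost 7 + 3 = 10 ≤ 14, expected clicks 8 + 14 = 22.
Best is slot 6 and slot 3 with total expected clicks 22.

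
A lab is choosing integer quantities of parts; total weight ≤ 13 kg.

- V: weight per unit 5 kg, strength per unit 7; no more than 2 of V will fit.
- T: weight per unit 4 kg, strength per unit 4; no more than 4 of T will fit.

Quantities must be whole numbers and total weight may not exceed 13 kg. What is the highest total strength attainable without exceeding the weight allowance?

V has the best ratio (7/5); taking only V gives at most 2×7 = 14 (stopped by the weight limit).
Mixing does better — 1×V and 2×T: weight 13 ≤ 13, strength 1·7 + 2·4 = 15.

15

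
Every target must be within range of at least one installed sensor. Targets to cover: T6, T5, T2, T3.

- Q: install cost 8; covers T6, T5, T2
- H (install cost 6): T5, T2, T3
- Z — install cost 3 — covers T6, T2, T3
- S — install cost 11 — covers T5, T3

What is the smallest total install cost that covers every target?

9

This is a weighted set-cover instance.
Choose H and Z: together they cover T6, T5, T2, T3 — every target.
Total install cost: 6 + 3 = 9.
No cover costs less than 9.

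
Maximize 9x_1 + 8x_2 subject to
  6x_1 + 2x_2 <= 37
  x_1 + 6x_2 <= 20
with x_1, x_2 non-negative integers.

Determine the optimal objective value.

(x_1,x_2)=(5,2) is feasible, giving 61.
(x_1,x_2)=(5,1) is feasible, giving 53.
(x_1,x_2)=(4,2) is feasible, giving 52.
(x_1,x_2)=(4,1) is feasible, giving 44.
Maximum is 61 at (x_1,x_2)=(5,2).

61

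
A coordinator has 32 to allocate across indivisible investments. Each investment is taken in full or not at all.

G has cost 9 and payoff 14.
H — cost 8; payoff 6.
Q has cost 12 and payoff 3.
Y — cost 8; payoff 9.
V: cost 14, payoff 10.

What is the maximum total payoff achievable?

33

G + H + V: cost 9 + 8 + 14 = 31 ≤ 32, payoff 14 + 6 + 10 = 30.
G + H + Y: cost 9 + 8 + 8 = 25 ≤ 32, payoff 14 + 6 + 9 = 29.
G + Y + V: cost 9 + 8 + 14 = 31 ≤ 32, payoff 14 + 9 + 10 = 33.
Best is G, Y, and V with total payoff 33.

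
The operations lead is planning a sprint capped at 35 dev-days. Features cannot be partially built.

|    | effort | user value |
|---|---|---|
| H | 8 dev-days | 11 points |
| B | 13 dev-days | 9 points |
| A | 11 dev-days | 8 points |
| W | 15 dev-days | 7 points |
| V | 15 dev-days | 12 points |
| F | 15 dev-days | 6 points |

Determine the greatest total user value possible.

31

Allowing fractional choices, the relaxed optimum would be about 31.7, but features are indivisible.
H + A + W: effort 8 + 11 + 15 = 34 ≤ 35, user value 11 + 8 + 7 = 26.
H + A + V: effort 8 + 11 + 15 = 34 ≤ 35, user value 11 + 8 + 12 = 31.
H + B + A: effort 8 + 13 + 11 = 32 ≤ 35, user value 11 + 9 + 8 = 28.
Best is H, A, and V with total user value 31.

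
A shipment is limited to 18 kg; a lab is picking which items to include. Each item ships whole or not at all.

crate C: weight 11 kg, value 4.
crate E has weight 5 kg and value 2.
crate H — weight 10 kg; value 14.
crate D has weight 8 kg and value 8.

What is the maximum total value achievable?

22

crate H + crate D: weight 10 + 8 = 18 ≤ 18, value 14 + 8 = 22.
crate H: weight 10 ≤ 18, value 14.
crate E + crate H: weight 5 + 10 = 15 ≤ 18, value 2 + 14 = 16.
Best is crate H and crate D with total value 22.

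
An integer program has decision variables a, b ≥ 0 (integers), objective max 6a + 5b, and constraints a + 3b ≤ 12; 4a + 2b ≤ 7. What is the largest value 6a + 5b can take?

15

Relaxing integrality, the LP optimum is 17.50 at (a,b) = (0, 3.5), which is not an integer point.
(a,b)=(0,3): 1·0+3·3=9≤12, 4·0+2·3=6≤7, objective 15.
(a,b)=(0,2): 1·0+3·2=6≤12, 4·0+2·2=4≤7, objective 10.
Maximum is 15 at (a,b)=(0,3).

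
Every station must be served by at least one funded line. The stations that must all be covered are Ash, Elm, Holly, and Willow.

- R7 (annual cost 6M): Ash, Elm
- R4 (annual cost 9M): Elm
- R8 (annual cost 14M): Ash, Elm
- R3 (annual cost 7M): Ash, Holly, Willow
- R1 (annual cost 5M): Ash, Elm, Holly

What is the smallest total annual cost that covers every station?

12

This is a weighted set-cover instance.
Choose R3 and R1: together they cover Ash, Elm, Holly, Willow — every station.
Total annual cost: 7 + 5 = 12.
No cover costs less than 12.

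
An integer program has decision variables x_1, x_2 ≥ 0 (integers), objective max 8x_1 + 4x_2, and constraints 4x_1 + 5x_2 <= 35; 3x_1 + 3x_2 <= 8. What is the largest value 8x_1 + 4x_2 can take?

16

(x_1,x_2)=(2,0): 4·2+5·0=8≤35, 3·2+3·0=6≤8, objective 16.
(x_1,x_2)=(1,1): 4·1+5·1=9≤35, 3·1+3·1=6≤8, objective 12.
Maximum is 16 at (x_1,x_2)=(2,0).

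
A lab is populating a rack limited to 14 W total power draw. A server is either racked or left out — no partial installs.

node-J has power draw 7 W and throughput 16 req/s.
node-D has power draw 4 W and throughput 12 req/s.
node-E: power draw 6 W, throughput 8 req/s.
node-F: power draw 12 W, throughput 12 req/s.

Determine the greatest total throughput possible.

28

Allowing fractional choices, the relaxed optimum would be about 32.0, but servers are indivisible.
node-J + node-D: power draw 7 + 4 = 11 ≤ 14, throughput 16 + 12 = 28.
node-J + node-E: power draw 7 + 6 = 13 ≤ 14, throughput 16 + 8 = 24.
node-D + node-E: power draw 4 + 6 = 10 ≤ 14, throughput 12 + 8 = 20.
Best is node-J and node-D with total throughput 28.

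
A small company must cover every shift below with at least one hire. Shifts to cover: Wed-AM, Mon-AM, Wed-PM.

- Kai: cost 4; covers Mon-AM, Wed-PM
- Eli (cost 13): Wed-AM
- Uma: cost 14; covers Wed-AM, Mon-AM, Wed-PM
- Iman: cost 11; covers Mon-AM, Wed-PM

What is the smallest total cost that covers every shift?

The greedy cost-per-new-shift heuristic would pick Kai and Eli for 17, but a cheaper cover exists.
Uma alone covers Wed-AM, Mon-AM, Wed-PM — every shift.
Total cost: 14.
No cover costs less than 14.

14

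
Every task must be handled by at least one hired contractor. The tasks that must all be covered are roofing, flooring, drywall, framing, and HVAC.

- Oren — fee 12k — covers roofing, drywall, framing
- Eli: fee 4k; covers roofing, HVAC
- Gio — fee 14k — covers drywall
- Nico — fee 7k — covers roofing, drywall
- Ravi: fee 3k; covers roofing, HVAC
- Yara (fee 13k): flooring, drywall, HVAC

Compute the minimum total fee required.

25

The greedy cost-per-new-task heuristic would pick Ravi, Oren, and Yara for 28, but a cheaper cover exists.
Choose Oren and Yara: together they cover roofing, flooring, drywall, framing, HVAC — every task.
Total fee: 12 + 13 = 25.
No cover costs less than 25.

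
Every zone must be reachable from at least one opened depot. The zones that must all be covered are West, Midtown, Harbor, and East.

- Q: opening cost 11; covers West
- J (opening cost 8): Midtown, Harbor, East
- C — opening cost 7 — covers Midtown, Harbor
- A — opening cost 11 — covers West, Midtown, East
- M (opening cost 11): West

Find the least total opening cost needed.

The greedy cost-per-new-zone heuristic would pick J and Q for 19, but a cheaper cover exists.
Choose C and A: together they cover West, Midtown, Harbor, East — every zone.
Total opening cost: 7 + 11 = 18.
No cover costs less than 18.

18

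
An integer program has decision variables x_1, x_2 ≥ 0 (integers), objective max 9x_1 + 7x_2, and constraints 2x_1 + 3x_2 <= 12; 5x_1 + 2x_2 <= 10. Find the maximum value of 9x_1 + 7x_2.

The continuous relaxation peaks at (0.545, 3.64) with value 30.36; rounding to a feasible lattice point costs some objective.
(x_1,x_2)=(0,4): 2·0+3·4=12≤12, 5·0+2·4=8≤10, objective 28.
(x_1,x_2)=(1,2): 2·1+3·2=8≤12, 5·1+2·2=9≤10, objective 23.
Maximum is 28 at (x_1,x_2)=(0,4).

28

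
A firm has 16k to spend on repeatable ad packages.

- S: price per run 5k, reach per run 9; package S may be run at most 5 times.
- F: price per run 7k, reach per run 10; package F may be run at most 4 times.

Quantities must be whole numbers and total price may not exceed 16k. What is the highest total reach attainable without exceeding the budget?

3×S: price 15 ≤ 16, reach 3·9 = 27.
2×F: price 14 ≤ 16, reach 2·10 = 20.
Best is 27.

27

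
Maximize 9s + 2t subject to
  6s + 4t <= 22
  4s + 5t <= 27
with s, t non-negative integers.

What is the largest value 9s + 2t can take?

29

(s,t)=(3,1) is feasible, giving 29.
(s,t)=(3,0) is feasible, giving 27.
(s,t)=(2,2) is feasible, giving 22.
(s,t)=(2,1) is feasible, giving 20.
No feasible integer point exceeds 29.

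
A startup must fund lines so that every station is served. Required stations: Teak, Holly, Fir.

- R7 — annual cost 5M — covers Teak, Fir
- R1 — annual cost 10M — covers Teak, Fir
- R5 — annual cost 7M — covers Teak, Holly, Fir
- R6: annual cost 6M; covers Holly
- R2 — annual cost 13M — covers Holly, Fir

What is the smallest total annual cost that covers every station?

This is an integer covering problem.
R5 alone covers Teak, Holly, Fir — every station.
Total annual cost: 7.
No cover costs less than 7.

7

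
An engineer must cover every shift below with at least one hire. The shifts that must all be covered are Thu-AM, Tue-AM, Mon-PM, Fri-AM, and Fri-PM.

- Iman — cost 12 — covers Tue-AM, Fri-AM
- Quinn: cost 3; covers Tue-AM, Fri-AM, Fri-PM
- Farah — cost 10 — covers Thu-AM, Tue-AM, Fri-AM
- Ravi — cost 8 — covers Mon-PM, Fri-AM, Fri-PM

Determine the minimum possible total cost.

18

This is a weighted set-cover instance.
The greedy cost-per-new-shift heuristic would pick Quinn, Ravi, and Farah for 21, but a cheaper cover exists.
Choose Farah and Ravi: together they cover Thu-AM, Tue-AM, Mon-PM, Fri-AM, Fri-PM — every shift.
Total cost: 10 + 8 = 18.
No cover costs less than 18.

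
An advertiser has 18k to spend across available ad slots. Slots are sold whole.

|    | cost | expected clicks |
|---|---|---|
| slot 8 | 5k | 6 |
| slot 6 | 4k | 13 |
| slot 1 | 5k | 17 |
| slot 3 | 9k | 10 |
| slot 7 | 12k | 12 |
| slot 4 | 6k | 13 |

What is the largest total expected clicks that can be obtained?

This is an integer program with binary decision variables.
Take slot 6, slot 1, and slot 4: cost 4 + 5 + 6 = 15 ≤ 18, expected clicks 13 + 17 + 13 = 43.
No other feasible combination does better.

43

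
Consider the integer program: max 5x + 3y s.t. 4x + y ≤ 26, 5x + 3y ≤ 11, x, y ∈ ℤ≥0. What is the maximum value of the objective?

(x,y)=(1,2): 4·1+1·2=6≤26, 5·1+3·2=11≤11, objective 11.
(x,y)=(0,3): 4·0+1·3=3≤26, 5·0+3·3=9≤11, objective 9.
(x,y)=(1,1): 4·1+1·1=5≤26, 5·1+3·1=8≤11, objective 8.
The best lattice point is (1,2), giving 11.

11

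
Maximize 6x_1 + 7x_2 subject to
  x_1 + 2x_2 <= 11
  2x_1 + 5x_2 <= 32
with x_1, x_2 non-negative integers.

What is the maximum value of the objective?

(x_1,x_2)=(11,0): 1·11+2·0=11≤11, 2·11+5·0=22≤32, objective 66.
(x_1,x_2)=(10,0): 1·10+2·0=10≤11, 2·10+5·0=20≤32, objective 60.
The best lattice point is (11,0), giving 66.

66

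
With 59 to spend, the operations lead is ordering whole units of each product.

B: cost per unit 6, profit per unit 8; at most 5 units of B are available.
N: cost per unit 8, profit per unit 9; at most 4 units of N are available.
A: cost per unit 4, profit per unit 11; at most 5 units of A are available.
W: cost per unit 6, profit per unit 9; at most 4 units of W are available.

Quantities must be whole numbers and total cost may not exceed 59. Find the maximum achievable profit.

108

This is a bounded integer knapsack.
A has the best ratio (11/4); taking only A gives at most 5×11 = 55 (stopped by the supply cap of 5).
Mixing does better — 1×B, 1×N, 5×A, and 4×W: cost 58 ≤ 59, profit 1·8 + 1·9 + 5·11 + 4·9 = 108.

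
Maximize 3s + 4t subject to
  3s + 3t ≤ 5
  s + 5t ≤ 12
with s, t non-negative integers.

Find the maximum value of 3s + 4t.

4

Relaxing integrality, the LP optimum is 6.67 at (s,t) = (0, 1.67), which is not an integer point.
(s,t)=(0,1): 3·0+3·1=3≤5, 1·0+5·1=5≤12, objective 4.
(s,t)=(1,0): 3·1+3·0=3≤5, 1·1+5·0=1≤12, objective 3.
(s,t)=(0,0): 3·0+3·0=0≤5, 1·0+5·0=0≤12, objective 0.
The best lattice point is (0,1), giving 4.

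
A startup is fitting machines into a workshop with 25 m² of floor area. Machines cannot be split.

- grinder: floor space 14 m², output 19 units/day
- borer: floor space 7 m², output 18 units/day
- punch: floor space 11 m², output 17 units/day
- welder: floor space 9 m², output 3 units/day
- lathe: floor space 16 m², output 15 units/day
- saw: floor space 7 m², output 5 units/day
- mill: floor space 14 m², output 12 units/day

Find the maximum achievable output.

This is a 0-1 knapsack instance.
Allowing fractional choices, the relaxed optimum would be about 44.5, but machines are indivisible.
grinder + punch: floor space 14 + 11 = 25 ≤ 25, output 19 + 17 = 36.
grinder + borer: floor space 14 + 7 = 21 ≤ 25, output 19 + 18 = 37.
borer + punch + saw: floor space 7 + 11 + 7 = 25 ≤ 25, output 18 + 17 + 5 = 40.
Best is borer, punch, and saw with total output 40.

40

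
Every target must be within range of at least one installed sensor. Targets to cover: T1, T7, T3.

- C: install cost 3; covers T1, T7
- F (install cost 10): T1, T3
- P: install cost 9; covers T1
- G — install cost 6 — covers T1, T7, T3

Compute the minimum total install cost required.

6

The greedy cost-per-new-target heuristic would pick C and G for 9, but a cheaper cover exists.
G alone covers T1, T7, T3 — every target.
Total install cost: 6.
No cover costs less than 6.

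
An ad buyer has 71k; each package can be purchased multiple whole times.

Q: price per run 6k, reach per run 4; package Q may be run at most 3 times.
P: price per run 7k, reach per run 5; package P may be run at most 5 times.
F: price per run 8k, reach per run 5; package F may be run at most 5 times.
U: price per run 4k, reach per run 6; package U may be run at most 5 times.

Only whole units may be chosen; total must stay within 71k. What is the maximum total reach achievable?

U has the best ratio (6/4); taking only U gives at most 5×6 = 30 (stopped by the supply cap of 5).
Mixing does better — 5×P, 2×F, and 5×U: price 71 ≤ 71, reach 5·5 + 2·5 + 5·6 = 65.

65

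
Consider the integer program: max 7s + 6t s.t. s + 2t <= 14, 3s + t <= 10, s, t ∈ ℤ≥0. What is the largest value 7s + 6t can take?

(s,t)=(1,6) is feasible, giving 43.
(s,t)=(0,7) is feasible, giving 42.
(s,t)=(1,5) is feasible, giving 37.
The best lattice point is (1,6), giving 43.

43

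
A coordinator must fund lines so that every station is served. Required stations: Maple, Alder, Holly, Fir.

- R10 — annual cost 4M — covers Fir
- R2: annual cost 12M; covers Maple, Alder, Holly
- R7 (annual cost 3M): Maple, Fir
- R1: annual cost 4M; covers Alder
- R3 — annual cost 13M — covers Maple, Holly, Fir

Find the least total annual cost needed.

15

This is a weighted set-cover instance.
Choose R2 and R7: together they cover Maple, Alder, Holly, Fir — every station.
Total annual cost: 12 + 3 = 15.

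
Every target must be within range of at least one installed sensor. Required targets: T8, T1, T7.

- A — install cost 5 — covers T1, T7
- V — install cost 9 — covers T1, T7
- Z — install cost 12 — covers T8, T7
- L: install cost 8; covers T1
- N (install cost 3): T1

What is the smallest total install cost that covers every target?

15

The greedy cost-per-new-target heuristic would pick A and Z for 17, but a cheaper cover exists.
Choose Z and N: together they cover T8, T1, T7 — every target.
Total install cost: 12 + 3 = 15.
No cover costs less than 15.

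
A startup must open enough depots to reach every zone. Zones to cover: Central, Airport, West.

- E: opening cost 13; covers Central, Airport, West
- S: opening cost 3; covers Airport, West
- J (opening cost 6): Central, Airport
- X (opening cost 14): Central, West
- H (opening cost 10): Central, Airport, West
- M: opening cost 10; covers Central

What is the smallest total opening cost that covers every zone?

Choose S and J: together they cover Central, Airport, West — every zone.
Total opening cost: 3 + 6 = 9.
No cover costs less than 9.

9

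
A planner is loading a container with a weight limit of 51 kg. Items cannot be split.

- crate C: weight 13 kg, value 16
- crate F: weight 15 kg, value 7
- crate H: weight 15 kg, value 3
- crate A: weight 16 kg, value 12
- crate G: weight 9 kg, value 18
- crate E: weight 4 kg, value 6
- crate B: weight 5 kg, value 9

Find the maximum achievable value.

crate C + crate A + crate G + crate B: weight 13 + 16 + 9 + 5 = 43 ≤ 51, value 16 + 12 + 18 + 9 = 55.
crate C + crate A + crate G + crate E + crate B: weight 13 + 16 + 9 + 4 + 5 = 47 ≤ 51, value 16 + 12 + 18 + 6 + 9 = 61.
crate C + crate F + crate G + crate E + crate B: weight 13 + 15 + 9 + 4 + 5 = 46 ≤ 51, value 16 + 7 + 18 + 6 + 9 = 56.
Best is crate C, crate A, crate G, crate E, and crate B with total value 61.

61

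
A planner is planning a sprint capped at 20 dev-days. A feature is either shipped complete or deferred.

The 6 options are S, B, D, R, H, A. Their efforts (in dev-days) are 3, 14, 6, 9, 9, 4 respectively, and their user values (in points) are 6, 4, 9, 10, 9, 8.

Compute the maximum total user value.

27

Allowing fractional choices, the relaxed optimum would be about 30.8, but features are indivisible.
D + H + A: effort 6 + 9 + 4 = 19 ≤ 20, user value 9 + 9 + 8 = 26.
D + R + A: effort 6 + 9 + 4 = 19 ≤ 20, user value 9 + 10 + 8 = 27.
S + D + R: effort 3 + 6 + 9 = 18 ≤ 20, user value 6 + 9 + 10 = 25.
Best is D, R, and A with total user value 27.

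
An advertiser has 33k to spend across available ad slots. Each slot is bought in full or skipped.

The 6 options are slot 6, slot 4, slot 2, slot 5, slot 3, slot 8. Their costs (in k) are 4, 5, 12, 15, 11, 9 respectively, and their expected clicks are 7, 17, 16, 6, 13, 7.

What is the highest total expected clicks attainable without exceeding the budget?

53

This is an integer program with binary decision variables.
Allowing fractional choices, the relaxed optimum would be about 53.8, but ad slots are indivisible.
slot 4 + slot 2 + slot 3: cost 5 + 12 + 11 = 28 ≤ 33, expected clicks 17 + 16 + 13 = 46.
slot 6 + slot 4 + slot 2 + slot 3: cost 4 + 5 + 12 + 11 = 32 ≤ 33, expected clicks 7 + 17 + 16 + 13 = 53.
slot 6 + slot 4 + slot 2 + slot 8: cost 4 + 5 + 12 + 9 = 30 ≤ 33, expected clicks 7 + 17 + 16 + 7 = 47.
Best is slot 6, slot 4, slot 2, and slot 3 with total expected clicks 53.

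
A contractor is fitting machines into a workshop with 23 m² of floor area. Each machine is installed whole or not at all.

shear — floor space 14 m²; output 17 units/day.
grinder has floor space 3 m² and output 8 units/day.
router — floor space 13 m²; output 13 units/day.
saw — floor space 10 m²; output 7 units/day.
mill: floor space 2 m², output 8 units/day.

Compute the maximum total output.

Allowing fractional choices, the relaxed optimum would be about 37.0, but machines are indivisible.
grinder + router + mill: floor space 3 + 13 + 2 = 18 ≤ 23, output 8 + 13 + 8 = 29.
shear + mill: floor space 14 + 2 = 16 ≤ 23, output 17 + 8 = 25.
shear + grinder + mill: floor space 14 + 3 + 2 = 19 ≤ 23, output 17 + 8 + 8 = 33.
Best is shear, grinder, and mill with total output 33.

33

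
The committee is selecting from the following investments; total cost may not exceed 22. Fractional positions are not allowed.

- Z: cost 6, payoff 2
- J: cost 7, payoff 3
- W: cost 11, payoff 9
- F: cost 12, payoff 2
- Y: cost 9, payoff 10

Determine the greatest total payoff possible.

19

Take W and Y: cost 11 + 9 = 20 ≤ 22, payoff 9 + 10 = 19.
No other feasible combination does better.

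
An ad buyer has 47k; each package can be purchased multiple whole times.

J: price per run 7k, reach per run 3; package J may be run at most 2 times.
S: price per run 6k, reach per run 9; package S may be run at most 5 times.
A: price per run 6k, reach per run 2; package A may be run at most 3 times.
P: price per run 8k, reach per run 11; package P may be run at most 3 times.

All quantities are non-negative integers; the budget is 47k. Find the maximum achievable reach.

Take 5×S and 2×P: price 46 ≤ 47, reach 5·9 + 2·11 = 67.
S has the best ratio (9/6) and is taken to its limit of 5; remaining capacity is filled optimally with the others.

67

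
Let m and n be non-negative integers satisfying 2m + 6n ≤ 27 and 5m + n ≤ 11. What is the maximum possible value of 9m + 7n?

37

(m,n)=(1,4) is feasible, giving 37.
(m,n)=(1,3) is feasible, giving 30.
Maximum is 37 at (m,n)=(1,4).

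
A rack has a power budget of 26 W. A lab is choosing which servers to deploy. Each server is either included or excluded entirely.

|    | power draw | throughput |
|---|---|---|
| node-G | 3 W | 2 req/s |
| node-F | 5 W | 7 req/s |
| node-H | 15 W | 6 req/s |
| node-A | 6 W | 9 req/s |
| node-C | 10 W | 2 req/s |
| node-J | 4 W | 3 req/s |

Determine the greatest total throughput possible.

22

Allowing fractional choices, the relaxed optimum would be about 24.2, but servers are indivisible.
node-F + node-H + node-A: power draw 5 + 15 + 6 = 26 ≤ 26, throughput 7 + 6 + 9 = 22.
node-G + node-F + node-A + node-J: power draw 3 + 5 + 6 + 4 = 18 ≤ 26, throughput 2 + 7 + 9 + 3 = 21.
node-F + node-A + node-C + node-J: power draw 5 + 6 + 10 + 4 = 25 ≤ 26, throughput 7 + 9 + 2 + 3 = 21.
Best is node-F, node-H, and node-A with total throughput 22.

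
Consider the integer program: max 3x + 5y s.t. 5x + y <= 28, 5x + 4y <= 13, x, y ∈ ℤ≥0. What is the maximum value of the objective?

15

Relaxing integrality, the LP optimum is 16.25 at (x,y) = (0, 3.25), which is not an integer point.
(x,y)=(0,3): 5·0+1·3=3≤28, 5·0+4·3=12≤13, objective 15.
(x,y)=(1,2): 5·1+1·2=7≤28, 5·1+4·2=13≤13, objective 13.
(x,y)=(0,2): 5·0+1·2=2≤28, 5·0+4·2=8≤13, objective 10.
The best lattice point is (0,3), giving 15.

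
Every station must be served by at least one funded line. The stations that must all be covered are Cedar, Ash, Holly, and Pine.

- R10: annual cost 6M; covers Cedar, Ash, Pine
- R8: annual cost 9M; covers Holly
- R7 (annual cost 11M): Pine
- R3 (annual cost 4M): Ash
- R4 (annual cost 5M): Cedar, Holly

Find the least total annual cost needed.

This is an integer covering problem.
Choose R10 and R4: together they cover Cedar, Ash, Holly, Pine — every station.
Total annual cost: 6 + 5 = 11.

11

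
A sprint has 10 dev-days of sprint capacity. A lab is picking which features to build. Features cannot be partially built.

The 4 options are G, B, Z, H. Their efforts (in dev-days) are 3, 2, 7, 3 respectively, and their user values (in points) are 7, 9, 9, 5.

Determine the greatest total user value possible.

21

Allowing fractional choices, the relaxed optimum would be about 23.6, but features are indivisible.
G + B + H: effort 3 + 2 + 3 = 8 ≤ 10, user value 7 + 9 + 5 = 21.
B + Z: effort 2 + 7 = 9 ≤ 10, user value 9 + 9 = 18.
G + B: effort 3 + 2 = 5 ≤ 10, user value 7 + 9 = 16.
Best is G, B, and H with total user value 21.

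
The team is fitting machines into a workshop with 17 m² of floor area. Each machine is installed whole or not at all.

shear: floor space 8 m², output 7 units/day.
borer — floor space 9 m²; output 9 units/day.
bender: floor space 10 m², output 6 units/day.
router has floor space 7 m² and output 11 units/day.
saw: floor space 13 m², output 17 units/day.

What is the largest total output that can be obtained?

20

shear + router: floor space 8 + 7 = 15 ≤ 17, output 7 + 11 = 18.
borer + router: floor space 9 + 7 = 16 ≤ 17, output 9 + 11 = 20.
Best is borer and router with total output 20.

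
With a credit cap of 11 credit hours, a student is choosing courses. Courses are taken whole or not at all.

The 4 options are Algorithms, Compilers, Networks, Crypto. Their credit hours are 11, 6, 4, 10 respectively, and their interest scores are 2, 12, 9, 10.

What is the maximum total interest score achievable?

Allowing fractional choices, the relaxed optimum would be about 22.0, but courses are indivisible.
Compilers + Networks: credit hours 6 + 4 = 10 ≤ 11, interest score 12 + 9 = 21.
Compilers: credit hours 6 ≤ 11, interest score 12.
Best is Compilers and Networks with total interest score 21.

21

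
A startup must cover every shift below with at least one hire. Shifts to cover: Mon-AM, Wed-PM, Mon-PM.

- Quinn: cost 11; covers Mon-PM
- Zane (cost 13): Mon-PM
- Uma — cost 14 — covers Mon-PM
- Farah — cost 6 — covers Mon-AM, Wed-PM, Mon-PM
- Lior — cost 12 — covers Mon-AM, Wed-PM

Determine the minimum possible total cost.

Farah alone covers Mon-AM, Wed-PM, Mon-PM — every shift.
Total cost: 6.

6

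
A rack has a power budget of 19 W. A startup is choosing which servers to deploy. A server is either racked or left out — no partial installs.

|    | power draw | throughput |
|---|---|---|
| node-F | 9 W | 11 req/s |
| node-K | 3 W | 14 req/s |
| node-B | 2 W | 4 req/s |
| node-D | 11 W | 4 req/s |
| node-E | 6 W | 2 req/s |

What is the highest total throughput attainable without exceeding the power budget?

29

This is a 0-1 knapsack instance.
node-F + node-K + node-E: power draw 9 + 3 + 6 = 18 ≤ 19, throughput 11 + 14 + 2 = 27.
node-F + node-K: power draw 9 + 3 = 12 ≤ 19, throughput 11 + 14 = 25.
node-F + node-K + node-B: power draw 9 + 3 + 2 = 14 ≤ 19, throughput 11 + 14 + 4 = 29.
Best is node-F, node-K, and node-B with total throughput 29.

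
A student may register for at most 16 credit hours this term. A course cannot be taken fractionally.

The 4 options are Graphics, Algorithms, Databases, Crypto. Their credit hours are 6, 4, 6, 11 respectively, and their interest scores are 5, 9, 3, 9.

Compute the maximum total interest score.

18

Graphics + Algorithms + Databases: credit hours 6 + 4 + 6 = 16 ≤ 16, interest score 5 + 9 + 3 = 17.
Algorithms + Crypto: credit hours 4 + 11 = 15 ≤ 16, interest score 9 + 9 = 18.
Best is Algorithms and Crypto with total interest score 18.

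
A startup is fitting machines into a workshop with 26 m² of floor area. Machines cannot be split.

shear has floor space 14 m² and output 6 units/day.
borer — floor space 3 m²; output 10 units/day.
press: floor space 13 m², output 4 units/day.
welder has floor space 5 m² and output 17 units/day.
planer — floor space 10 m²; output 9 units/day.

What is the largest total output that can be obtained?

Treat it as a binary knapsack problem.
Allowing fractional choices, the relaxed optimum would be about 39.4, but machines are indivisible.
borer + press + welder: floor space 3 + 13 + 5 = 21 ≤ 26, output 10 + 4 + 17 = 31.
borer + welder + planer: floor space 3 + 5 + 10 = 18 ≤ 26, output 10 + 17 + 9 = 36.
shear + borer + welder: floor space 14 + 3 + 5 = 22 ≤ 26, output 6 + 10 + 17 = 33.
Best is borer, welder, and planer with total output 36.

36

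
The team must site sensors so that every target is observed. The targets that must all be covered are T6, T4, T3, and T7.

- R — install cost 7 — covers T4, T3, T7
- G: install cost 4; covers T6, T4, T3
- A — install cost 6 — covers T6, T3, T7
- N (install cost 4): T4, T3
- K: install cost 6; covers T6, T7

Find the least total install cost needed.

Choose G and A: together they cover T6, T4, T3, T7 — every target.
Total install cost: 4 + 6 = 10.
No cover costs less than 10.

10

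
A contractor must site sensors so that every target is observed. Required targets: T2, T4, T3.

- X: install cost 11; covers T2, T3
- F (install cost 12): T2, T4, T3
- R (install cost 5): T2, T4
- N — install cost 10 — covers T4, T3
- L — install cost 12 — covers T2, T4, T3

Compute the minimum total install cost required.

12

The greedy cost-per-new-target heuristic would pick R and N for 15, but a cheaper cover exists.
F alone covers T2, T4, T3 — every target.
Total install cost: 12.
No cover costs less than 12.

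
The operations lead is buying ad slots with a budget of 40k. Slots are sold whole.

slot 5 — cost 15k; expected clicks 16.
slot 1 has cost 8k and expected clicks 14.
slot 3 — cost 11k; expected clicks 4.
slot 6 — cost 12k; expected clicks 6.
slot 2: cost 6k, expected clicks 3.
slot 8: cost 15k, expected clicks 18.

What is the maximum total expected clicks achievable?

Allowing fractional choices, the relaxed optimum would be about 49.0, but ad slots are indivisible.
slot 5 + slot 1 + slot 8: cost 15 + 8 + 15 = 38 ≤ 40, expected clicks 16 + 14 + 18 = 48.
slot 1 + slot 3 + slot 2 + slot 8: cost 8 + 11 + 6 + 15 = 40 ≤ 40, expected clicks 14 + 4 + 3 + 18 = 39.
Best is slot 5, slot 1, and slot 8 with total expected clicks 48.

48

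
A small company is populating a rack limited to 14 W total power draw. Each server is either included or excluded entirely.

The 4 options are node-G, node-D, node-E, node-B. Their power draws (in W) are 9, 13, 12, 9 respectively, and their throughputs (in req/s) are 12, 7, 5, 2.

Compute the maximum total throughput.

12

Take node-G: power draw 9 ≤ 14, throughput 12.
No other feasible combination does better.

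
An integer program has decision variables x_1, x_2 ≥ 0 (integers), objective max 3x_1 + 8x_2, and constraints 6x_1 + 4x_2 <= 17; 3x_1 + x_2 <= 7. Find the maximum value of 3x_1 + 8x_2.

The continuous relaxation peaks at (0, 4.25) with value 34.00; rounding to a feasible lattice point costs some objective.
(x_1,x_2)=(0,4): 6·0+4·4=16≤17, 3·0+1·4=4≤7, objective 32.
(x_1,x_2)=(0,3): 6·0+4·3=12≤17, 3·0+1·3=3≤7, objective 24.
The best lattice point is (0,4), giving 32.

32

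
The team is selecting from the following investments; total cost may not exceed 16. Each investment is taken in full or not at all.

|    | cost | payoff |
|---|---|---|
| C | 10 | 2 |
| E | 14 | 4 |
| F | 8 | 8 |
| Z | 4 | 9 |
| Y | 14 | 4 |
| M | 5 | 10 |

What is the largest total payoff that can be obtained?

19

This is an integer program with binary decision variables.
Allowing fractional choices, the relaxed optimum would be about 26.0, but investments are indivisible.
Z + M: cost 4 + 5 = 9 ≤ 16, payoff 9 + 10 = 19.
F + Z: cost 8 + 4 = 12 ≤ 16, payoff 8 + 9 = 17.
F + M: cost 8 + 5 = 13 ≤ 16, payoff 8 + 10 = 18.
Best is Z and M with total payoff 19.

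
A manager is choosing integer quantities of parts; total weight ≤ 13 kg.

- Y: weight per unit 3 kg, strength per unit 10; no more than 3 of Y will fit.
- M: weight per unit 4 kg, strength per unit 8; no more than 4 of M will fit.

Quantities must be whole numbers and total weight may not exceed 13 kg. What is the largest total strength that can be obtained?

38

Take 3×Y and 1×M: weight 13 ≤ 13, strength 3·10 + 1·8 = 38.
Y has the best ratio (10/3) and is taken to its limit of 3; remaining capacity is filled optimally with the others.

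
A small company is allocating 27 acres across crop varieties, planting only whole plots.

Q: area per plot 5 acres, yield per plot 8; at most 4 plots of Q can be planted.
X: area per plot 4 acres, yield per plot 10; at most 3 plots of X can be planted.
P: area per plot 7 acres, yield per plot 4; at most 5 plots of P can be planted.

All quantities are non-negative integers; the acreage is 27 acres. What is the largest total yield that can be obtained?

Take 3×Q and 3×X: area 27 ≤ 27, yield 3·8 + 3·10 = 54.
X has the best ratio (10/4) and is taken to its limit of 3; remaining capacity is filled optimally with the others.

54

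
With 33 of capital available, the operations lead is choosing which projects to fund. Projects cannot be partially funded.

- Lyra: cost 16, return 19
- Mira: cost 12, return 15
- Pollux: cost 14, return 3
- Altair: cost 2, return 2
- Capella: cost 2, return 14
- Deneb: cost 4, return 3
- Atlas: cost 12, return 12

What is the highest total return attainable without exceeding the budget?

Allowing fractional choices, the relaxed optimum would be about 51.0, but projects are indivisible.
Lyra + Mira + Altair + Capella: cost 16 + 12 + 2 + 2 = 32 ≤ 33, return 19 + 15 + 2 + 14 = 50.
Lyra + Altair + Capella + Atlas: cost 16 + 2 + 2 + 12 = 32 ≤ 33, return 19 + 2 + 14 + 12 = 47.
Lyra + Mira + Capella: cost 16 + 12 + 2 = 30 ≤ 33, return 19 + 15 + 14 = 48.
Best is Lyra, Mira, Altair, and Capella with total return 50.

50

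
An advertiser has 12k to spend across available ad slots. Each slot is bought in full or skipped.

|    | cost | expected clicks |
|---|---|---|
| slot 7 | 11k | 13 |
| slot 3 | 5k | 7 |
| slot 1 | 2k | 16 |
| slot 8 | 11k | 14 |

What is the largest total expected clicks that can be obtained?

This is a 0-1 knapsack instance.
slot 3 + slot 1: cost 5 + 2 = 7 ≤ 12, expected clicks 7 + 16 = 23.
slot 8: cost 11 ≤ 12, expected clicks 14.
slot 1: cost 2 ≤ 12, expected clicks 16.
Best is slot 3 and slot 1 with total expected clicks 23.

23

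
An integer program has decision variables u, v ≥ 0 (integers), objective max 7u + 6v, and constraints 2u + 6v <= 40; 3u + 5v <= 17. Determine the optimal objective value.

The continuous relaxation peaks at (5.67, 0) with value 39.67; rounding to a feasible lattice point costs some objective.
(u,v)=(5,0): 2·5+6·0=10≤40, 3·5+5·0=15≤17, objective 35.
(u,v)=(4,1): 2·4+6·1=14≤40, 3·4+5·1=17≤17, objective 34.
(u,v)=(4,0): 2·4+6·0=8≤40, 3·4+5·0=12≤17, objective 28.
No feasible integer point exceeds 35.

35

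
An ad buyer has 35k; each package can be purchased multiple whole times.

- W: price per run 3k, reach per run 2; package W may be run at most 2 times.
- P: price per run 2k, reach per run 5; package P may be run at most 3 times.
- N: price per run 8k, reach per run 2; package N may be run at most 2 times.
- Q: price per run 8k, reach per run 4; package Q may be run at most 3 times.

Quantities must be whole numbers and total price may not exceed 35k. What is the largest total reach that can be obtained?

Take 1×W, 3×P, and 3×Q: price 33 ≤ 35, reach 1·2 + 3·5 + 3·4 = 29.
P has the best ratio (5/2) and is taken to its limit of 3; remaining capacity is filled optimally with the others.

29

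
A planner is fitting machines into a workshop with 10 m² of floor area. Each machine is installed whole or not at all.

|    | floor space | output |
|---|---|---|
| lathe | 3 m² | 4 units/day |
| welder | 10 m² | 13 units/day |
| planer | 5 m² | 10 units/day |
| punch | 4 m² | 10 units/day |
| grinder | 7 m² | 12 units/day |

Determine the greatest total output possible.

20

Take planer and punch: floor space 5 + 4 = 9 ≤ 10, output 10 + 10 = 20.
No other feasible combination does better.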